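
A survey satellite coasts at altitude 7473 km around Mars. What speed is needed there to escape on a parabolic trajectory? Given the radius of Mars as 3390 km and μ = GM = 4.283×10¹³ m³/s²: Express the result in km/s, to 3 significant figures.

r = 3390 + 7473 = 10863 km = 1.0863×10⁷ m.
Escape speed v_esc = √(2μ/r) = √(2 × 4.283×10¹³ / 1.086×10⁷) = √(7.885×10⁶) = 2808 m/s.
= 2.808 km/s.

v_esc ≈ 2.81 km/s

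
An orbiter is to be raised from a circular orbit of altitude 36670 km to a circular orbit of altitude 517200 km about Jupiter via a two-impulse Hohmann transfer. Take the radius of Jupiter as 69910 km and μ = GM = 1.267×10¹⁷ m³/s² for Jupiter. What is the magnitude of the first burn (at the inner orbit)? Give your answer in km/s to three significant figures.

r₁ = 69910 + 36670 = 106580 km = 1.0658×10⁸ m.
r₂ = 69910 + 517200 = 587110 km = 5.8711×10⁸ m.
Transfer ellipse a_t = (r₁ + r₂)/2 = 3.468×10⁸ m.
At r₁: circular v_c1 = √(μ/r₁) = 34480 m/s; transfer-perijove v_p = √[μ(2/r₁ − 1/a_t)] = 44860 m/s.
Δv₁ = v_p − v_c1 = 10380 m/s.
= 10.38 km/s.

Δv ≈ 10.4 km/s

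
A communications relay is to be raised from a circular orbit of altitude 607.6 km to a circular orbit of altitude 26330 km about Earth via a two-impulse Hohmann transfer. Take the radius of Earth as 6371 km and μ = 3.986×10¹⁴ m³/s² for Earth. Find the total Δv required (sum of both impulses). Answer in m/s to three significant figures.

Δv_total ≈ 3570 m/s

r₁ = 6371 + 607.6 = 6978.6 km = 6.9786×10⁶ m.
r₂ = 6371 + 26330 = 32701 km = 3.2701×10⁷ m.
Transfer ellipse a_t = (r₁ + r₂)/2 = 1.984×10⁷ m.
At r₁: circular v_c1 = √(μ/r₁) = 7558 m/s; transfer-perigee v_p = √[μ(2/r₁ − 1/a_t)] = 9703 m/s.
Δv₁ = v_p − v_c1 = 2145 m/s.
At r₂: circular v_c2 = √(μ/r₂) = 3491 m/s; transfer-apogee v_a = √[μ(2/r₂ − 1/a_t)] = 2071 m/s.
Δv₂ = v_c2 − v_a = 1421 m/s.
Total Δv = Δv₁ + Δv₂ = 3566 m/s.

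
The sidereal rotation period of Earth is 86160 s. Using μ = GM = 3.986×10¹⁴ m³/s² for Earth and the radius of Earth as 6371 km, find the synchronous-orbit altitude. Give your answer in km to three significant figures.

h_sync ≈ 35800 km

A synchronous orbit has period T, so by Kepler's third law a = (μT²/4π²)^(1/3).
μT²/4π² = 3.986×10¹⁴ × (8.616×10⁴)² / 39.48 = 7.495×10²² m³.
a = 4.216×10⁷ m = 42163 km.
Altitude h = a − R = 42163 − 6371 = 35792 km.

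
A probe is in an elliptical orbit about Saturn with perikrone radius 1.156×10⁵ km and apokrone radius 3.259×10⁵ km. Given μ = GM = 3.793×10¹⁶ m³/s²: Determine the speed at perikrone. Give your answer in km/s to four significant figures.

v ≈ 22.01 km/s

Semi-major axis a = (r_p + r_a)/2 = 2.2075×10⁵ km = 2.208×10⁸ m.
Vis-viva: v² = μ(2/r − 1/a) = 3.793×10¹⁶ × (1.730×10⁻⁸ − 4.530×10⁻⁹) = 4.844×10⁸ m²/s².
v = 22010 m/s = 22.01 km/s.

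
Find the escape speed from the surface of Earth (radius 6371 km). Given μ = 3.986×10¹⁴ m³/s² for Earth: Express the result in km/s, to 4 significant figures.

r = R = 6.371×10⁶ m.
Escape speed v_esc = √(2μ/r) = √(2 × 3.986×10¹⁴ / 6.371×10⁶) = √(1.251×10⁸) = 11190 m/s.
= 11.19 km/s.

v_esc ≈ 11.19 km/s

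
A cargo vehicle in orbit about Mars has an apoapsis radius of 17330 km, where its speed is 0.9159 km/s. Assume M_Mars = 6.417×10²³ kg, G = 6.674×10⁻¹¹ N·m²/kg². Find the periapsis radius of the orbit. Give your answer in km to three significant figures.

periapsis radius ≈ 3540 km

μ = GM = 6.674×10⁻¹¹ × 6.417×10²³ = 4.283×10¹³ m³/s².
r_a = 1.733×10⁷ m.
Specific energy ε = v²/2 − μ/r = -2.052×10⁶ J/kg, so a = −μ/(2ε) = 1.044×10⁷ m.
The apsides satisfy r_p + r_a = 2a, so the periapsis radius is 2a − r_a = 3.543×10⁶ m = 3542.6 km.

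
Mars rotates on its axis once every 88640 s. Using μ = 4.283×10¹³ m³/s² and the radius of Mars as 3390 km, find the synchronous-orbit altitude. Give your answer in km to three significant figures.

A synchronous orbit has period T, so by Kepler's third law a = (μT²/4π²)^(1/3).
μT²/4π² = 4.283×10¹³ × (8.864×10⁴)² / 39.48 = 8.524×10²¹ m³.
a = 2.043×10⁷ m = 20428 km.
Altitude h = a − R = 20428 − 3390 = 17038 km.

h_sync ≈ 17000 km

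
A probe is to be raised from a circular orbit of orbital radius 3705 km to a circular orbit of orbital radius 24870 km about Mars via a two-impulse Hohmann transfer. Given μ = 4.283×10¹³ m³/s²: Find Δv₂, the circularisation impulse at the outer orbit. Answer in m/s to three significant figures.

Δv ≈ 644 m/s

r₁ = 3705 km = 3.705×10⁶ m.
r₂ = 24870 km = 2.487×10⁷ m.
Transfer ellipse a_t = (r₁ + r₂)/2 = 1.429×10⁷ m.
At r₁: circular v_c1 = √(μ/r₁) = 3400 m/s; transfer-periapsis v_p = √[μ(2/r₁ − 1/a_t)] = 4486 m/s.
At r₂: circular v_c2 = √(μ/r₂) = 1312 m/s; transfer-apoapsis v_a = √[μ(2/r₂ − 1/a_t)] = 668.3 m/s.
Δv₂ = v_c2 − v_a = 644.0 m/s.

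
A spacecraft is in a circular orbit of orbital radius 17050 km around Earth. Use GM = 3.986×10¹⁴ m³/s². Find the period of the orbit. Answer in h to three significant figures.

T ≈ 6.15 h

r = 17050 km = 1.705×10⁷ m.
Kepler's third law: T = 2π√(r³/μ) = 2π√((1.705×10⁷)³ / 3.986×10¹⁴).
r³/μ = 1.243×10⁷ s², so T = 2π × 3.526×10³ = 2.216×10⁴ s.
Converting: 2.216×10⁴ s ÷ 3600 = 6.155 h.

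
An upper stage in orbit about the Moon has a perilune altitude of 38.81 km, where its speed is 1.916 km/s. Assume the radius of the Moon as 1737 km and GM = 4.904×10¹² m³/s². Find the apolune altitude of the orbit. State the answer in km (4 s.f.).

r_p = 1737 + 38.81 = 1775.8 km = 1.776×10⁶ m.
Specific energy ε = v²/2 − μ/r = -9.260×10⁵ J/kg, so a = −μ/(2ε) = 2.648×10⁶ m.
The apsides satisfy r_p + r_a = 2a, so the apolune radius is 2a − r_p = 3.520×10⁶ m = 3519.9 km.
Apolune altitude = 3519.9 − 1737 = 1782.9 km.

apolune altitude ≈ 1783 km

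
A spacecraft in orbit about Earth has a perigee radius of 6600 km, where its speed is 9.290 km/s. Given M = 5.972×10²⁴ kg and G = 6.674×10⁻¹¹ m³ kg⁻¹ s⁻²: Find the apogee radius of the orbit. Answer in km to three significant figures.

apogee radius ≈ 16500 km

μ = GM = 6.674×10⁻¹¹ × 5.972×10²⁴ = 3.986×10¹⁴ m³/s².
r_p = 6.600×10⁶ m.
Specific energy ε = v²/2 − μ/r = -1.724×10⁷ J/kg, so a = −μ/(2ε) = 1.156×10⁷ m.
The apsides satisfy r_p + r_a = 2a, so the apogee radius is 2a − r_p = 1.652×10⁷ m = 16522 km.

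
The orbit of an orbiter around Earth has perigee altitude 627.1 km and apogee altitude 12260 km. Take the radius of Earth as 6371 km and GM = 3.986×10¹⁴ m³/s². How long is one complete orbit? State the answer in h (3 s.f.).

T ≈ 4.01 h

r_p = 6371 + 627.1 = 6998.1 km = 6.9981×10⁶ m.
r_a = 6371 + 12260 = 18631 km = 1.8631×10⁷ m.
Semi-major axis a = (r_p + r_a)/2 = (6998.1 + 18631)/2 = 12815 km = 1.281×10⁷ m.
By Kepler's third law T = 2π√(a³/μ) = 2π × 2.298×10³ = 1.444×10⁴ s.
= 4.010 h.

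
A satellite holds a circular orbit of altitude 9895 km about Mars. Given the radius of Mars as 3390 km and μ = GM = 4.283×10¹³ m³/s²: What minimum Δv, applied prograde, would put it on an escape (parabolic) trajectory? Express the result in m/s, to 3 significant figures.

Δv ≈ 744 m/s

r = 3390 + 9895 = 13285 km = 1.3285×10⁷ m.
Circular speed v_c = √(μ/r) = 1796 m/s.
Escape speed v_esc = √(2μ/r) = √2 × v_c = 2539 m/s.
Δv = v_esc − v_c = 743.7 m/s.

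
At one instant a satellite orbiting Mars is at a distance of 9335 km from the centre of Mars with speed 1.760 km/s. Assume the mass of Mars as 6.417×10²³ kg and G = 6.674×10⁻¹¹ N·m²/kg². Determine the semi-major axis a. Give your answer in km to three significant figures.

a ≈ 7050 km

μ = GM = 6.674×10⁻¹¹ × 6.417×10²³ = 4.283×10¹³ m³/s².
r = 9.335×10⁶ m.
Vis-viva rearranged: 1/a = 2/r − v²/μ = 2.142×10⁻⁷ − 7.233×10⁻⁸ = 1.419×10⁻⁷ m⁻¹.
a = 7.046×10⁶ m = 7046.3 km.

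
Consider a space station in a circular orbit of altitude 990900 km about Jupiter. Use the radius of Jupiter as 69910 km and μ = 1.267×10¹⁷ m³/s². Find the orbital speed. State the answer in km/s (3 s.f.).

r = 69910 + 990900 = 1060800 km = 1.0608×10⁹ m.
For a circular orbit v = √(μ/r) = √(1.267×10¹⁷ / 1.061×10⁹) = √(1.194×10⁸) = 10930 m/s.
That is 10.93 km/s.

v ≈ 10.9 km/s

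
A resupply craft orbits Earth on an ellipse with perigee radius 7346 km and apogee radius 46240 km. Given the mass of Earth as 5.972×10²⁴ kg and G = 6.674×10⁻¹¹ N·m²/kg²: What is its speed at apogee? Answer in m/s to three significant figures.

v ≈ 1540 m/s

μ = GM = 6.674×10⁻¹¹ × 5.972×10²⁴ = 3.986×10¹⁴ m³/s².
Semi-major axis a = (r_p + r_a)/2 = 26793 km = 2.679×10⁷ m.
Vis-viva: v² = μ(2/r − 1/a) = 3.986×10¹⁴ × (4.325×10⁻⁸ − 3.732×10⁻⁸) = 2.363×10⁶ m²/s².
v = 1537 m/s.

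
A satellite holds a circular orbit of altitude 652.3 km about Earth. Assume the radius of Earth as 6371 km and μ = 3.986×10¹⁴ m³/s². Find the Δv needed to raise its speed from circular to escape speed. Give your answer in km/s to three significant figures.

r = 6371 + 652.3 = 7023.3 km = 7.0233×10⁶ m.
Circular speed v_c = √(μ/r) = 7534 m/s.
Escape speed v_esc = √(2μ/r) = √2 × v_c = 10650 m/s.
Δv = v_esc − v_c = 3120 m/s = 3.120 km/s.

Δv ≈ 3.12 km/s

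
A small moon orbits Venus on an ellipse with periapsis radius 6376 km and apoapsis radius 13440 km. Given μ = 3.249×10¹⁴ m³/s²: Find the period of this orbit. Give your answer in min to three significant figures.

T ≈ 181 min

Semi-major axis a = (r_p + r_a)/2 = (6376.0 + 13440)/2 = 9908.0 km = 9.908×10⁶ m.
By Kepler's third law T = 2π√(a³/μ) = 2π × 1.730×10³ = 1.087×10⁴ s.
= 181.2 min.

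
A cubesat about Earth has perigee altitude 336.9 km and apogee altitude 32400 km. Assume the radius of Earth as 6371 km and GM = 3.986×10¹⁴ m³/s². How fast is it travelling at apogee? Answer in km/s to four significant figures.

r_p = 6371 + 336.9 = 6707.9 km = 6.7079×10⁶ m.
r_a = 6371 + 32400 = 38771 km = 3.8771×10⁷ m.
Semi-major axis a = (r_p + r_a)/2 = 22739 km = 2.274×10⁷ m.
Vis-viva: v² = μ(2/r − 1/a) = 3.986×10¹⁴ × (5.158×10⁻⁸ − 4.398×10⁻⁸) = 3.033×10⁶ m²/s².
v = 1741 m/s = 1.741 km/s.

v ≈ 1.741 km/s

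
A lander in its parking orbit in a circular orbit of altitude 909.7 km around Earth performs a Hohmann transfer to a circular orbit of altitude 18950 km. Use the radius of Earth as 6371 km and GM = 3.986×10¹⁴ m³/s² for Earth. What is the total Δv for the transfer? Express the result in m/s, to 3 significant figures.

Δv_total ≈ 3140 m/s

r₁ = 6371 + 909.7 = 7280.7 km = 7.2807×10⁶ m.
r₂ = 6371 + 18950 = 25321 km = 2.5321×10⁷ m.
Transfer ellipse a_t = (r₁ + r₂)/2 = 1.630×10⁷ m.
At r₁: circular v_c1 = √(μ/r₁) = 7399 m/s; transfer-perigee v_p = √[μ(2/r₁ − 1/a_t)] = 9222 m/s.
Δv₁ = v_p − v_c1 = 1823 m/s.
At r₂: circular v_c2 = √(μ/r₂) = 3968 m/s; transfer-apogee v_a = √[μ(2/r₂ − 1/a_t)] = 2652 m/s.
Δv₂ = v_c2 − v_a = 1316 m/s.
Total Δv = Δv₁ + Δv₂ = 3139 m/s.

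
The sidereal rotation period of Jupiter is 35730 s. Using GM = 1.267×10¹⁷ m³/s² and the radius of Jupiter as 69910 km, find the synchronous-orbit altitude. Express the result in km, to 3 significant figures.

A synchronous orbit has period T, so by Kepler's third law a = (μT²/4π²)^(1/3).
μT²/4π² = 1.267×10¹⁷ × (3.573×10⁴)² / 39.48 = 4.097×10²⁴ m³.
a = 1.600×10⁸ m = 1.6002×10⁵ km.
Altitude h = a − R = 1.6002×10⁵ − 69910 = 90105 km.

h_sync ≈ 90100 km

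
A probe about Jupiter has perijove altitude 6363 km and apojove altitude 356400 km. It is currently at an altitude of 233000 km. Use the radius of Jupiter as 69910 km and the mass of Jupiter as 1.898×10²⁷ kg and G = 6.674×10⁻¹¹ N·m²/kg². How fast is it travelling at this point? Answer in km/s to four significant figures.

μ = GM = 6.674×10⁻¹¹ × 1.898×10²⁷ = 1.267×10¹⁷ m³/s².
r_p = 69910 + 6363 = 76273 km = 7.6273×10⁷ m.
r_a = 69910 + 356400 = 426310 km = 4.2631×10⁸ m.
r = 69910 + 233000 = 3.0291×10⁵ km = 3.029×10⁸ m.
Semi-major axis a = (r_p + r_a)/2 = 2.5129×10⁵ km = 2.513×10⁸ m.
Vis-viva: v² = μ(2/r − 1/a) = 1.267×10¹⁷ × (6.603×10⁻⁹ − 3.979×10⁻⁹) = 3.323×10⁸ m²/s².
v = 18230 m/s = 18.23 km/s.

v ≈ 18.23 km/s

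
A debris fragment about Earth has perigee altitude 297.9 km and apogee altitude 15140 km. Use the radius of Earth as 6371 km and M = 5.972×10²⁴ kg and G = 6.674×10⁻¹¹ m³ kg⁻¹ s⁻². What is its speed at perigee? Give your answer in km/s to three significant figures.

v ≈ 9.55 km/s

μ = GM = 6.674×10⁻¹¹ × 5.972×10²⁴ = 3.986×10¹⁴ m³/s².
r_p = 6371 + 297.9 = 6668.9 km = 6.6689×10⁶ m.
r_a = 6371 + 15140 = 21511 km = 2.1511×10⁷ m.
Semi-major axis a = (r_p + r_a)/2 = 14090 km = 1.409×10⁷ m.
Vis-viva: v² = μ(2/r − 1/a) = 3.986×10¹⁴ × (2.999×10⁻⁷ − 7.097×10⁻⁸) = 9.124×10⁷ m²/s².
v = 9552 m/s = 9.552 km/s.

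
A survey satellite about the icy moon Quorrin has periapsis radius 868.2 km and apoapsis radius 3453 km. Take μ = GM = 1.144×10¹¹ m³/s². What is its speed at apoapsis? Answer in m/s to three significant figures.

Semi-major axis a = (r_p + r_a)/2 = 2160.6 km = 2.161×10⁶ m.
Vis-viva: v² = μ(2/r − 1/a) = 1.144×10¹¹ × (5.792×10⁻⁷ − 4.628×10⁻⁷) = 1.331×10⁴ m²/s².
v = 115.4 m/s.

v ≈ 115 m/s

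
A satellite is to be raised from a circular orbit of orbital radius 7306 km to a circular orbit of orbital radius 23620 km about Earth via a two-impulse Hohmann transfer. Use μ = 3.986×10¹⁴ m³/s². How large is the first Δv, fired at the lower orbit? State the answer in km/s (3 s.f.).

r₁ = 7306 km = 7.306×10⁶ m.
r₂ = 23620 km = 2.362×10⁷ m.
Transfer ellipse a_t = (r₁ + r₂)/2 = 1.546×10⁷ m.
At r₁: circular v_c1 = √(μ/r₁) = 7386 m/s; transfer-perigee v_p = √[μ(2/r₁ − 1/a_t)] = 9129 m/s.
Δv₁ = v_p − v_c1 = 1743 m/s.
= 1.743 km/s.

Δv ≈ 1.74 km/s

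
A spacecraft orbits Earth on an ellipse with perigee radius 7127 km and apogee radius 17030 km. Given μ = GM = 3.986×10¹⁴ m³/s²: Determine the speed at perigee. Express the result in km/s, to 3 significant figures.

Semi-major axis a = (r_p + r_a)/2 = 12078 km = 1.208×10⁷ m.
Vis-viva: v² = μ(2/r − 1/a) = 3.986×10¹⁴ × (2.806×10⁻⁷ − 8.279×10⁻⁸) = 7.886×10⁷ m²/s².
v = 8880 m/s = 8.880 km/s.

v ≈ 8.88 km/s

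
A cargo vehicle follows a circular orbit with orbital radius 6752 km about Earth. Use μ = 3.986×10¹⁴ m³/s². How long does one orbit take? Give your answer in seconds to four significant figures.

r = 6752 km = 6.752×10⁶ m.
Kepler's third law: T = 2π√(r³/μ) = 2π√((6.752×10⁶)³ / 3.986×10¹⁴).
r³/μ = 7.723×10⁵ s², so T = 2π × 8.788×10² = 5.522×10³ s.

T ≈ 5522 seconds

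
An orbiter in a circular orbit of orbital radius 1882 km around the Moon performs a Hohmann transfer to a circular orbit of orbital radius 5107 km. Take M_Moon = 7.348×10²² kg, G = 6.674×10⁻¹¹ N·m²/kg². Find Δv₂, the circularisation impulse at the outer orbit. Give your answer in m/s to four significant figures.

μ = GM = 6.674×10⁻¹¹ × 7.348×10²² = 4.904×10¹² m³/s².
r₁ = 1882 km = 1.882×10⁶ m.
r₂ = 5107 km = 5.107×10⁶ m.
Transfer ellipse a_t = (r₁ + r₂)/2 = 3.494×10⁶ m.
At r₁: circular v_c1 = √(μ/r₁) = 1614 m/s; transfer-perilune v_p = √[μ(2/r₁ − 1/a_t)] = 1951 m/s.
At r₂: circular v_c2 = √(μ/r₂) = 979.9 m/s; transfer-apolune v_a = √[μ(2/r₂ − 1/a_t)] = 719.1 m/s.
Δv₂ = v_c2 − v_a = 260.8 m/s.

Δv ≈ 260.8 m/s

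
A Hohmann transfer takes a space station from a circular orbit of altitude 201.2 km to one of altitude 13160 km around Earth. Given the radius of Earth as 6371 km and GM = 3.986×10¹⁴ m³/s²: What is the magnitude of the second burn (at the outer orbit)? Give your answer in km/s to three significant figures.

Δv ≈ 1.31 km/s

r₁ = 6371 + 201.2 = 6572.2 km = 6.5722×10⁶ m.
r₂ = 6371 + 13160 = 19531 km = 1.9531×10⁷ m.
Transfer ellipse a_t = (r₁ + r₂)/2 = 1.305×10⁷ m.
At r₁: circular v_c1 = √(μ/r₁) = 7788 m/s; transfer-perigee v_p = √[μ(2/r₁ − 1/a_t)] = 9527 m/s.
At r₂: circular v_c2 = √(μ/r₂) = 4518 m/s; transfer-apogee v_a = √[μ(2/r₂ − 1/a_t)] = 3206 m/s.
Δv₂ = v_c2 − v_a = 1312 m/s.
= 1.312 km/s.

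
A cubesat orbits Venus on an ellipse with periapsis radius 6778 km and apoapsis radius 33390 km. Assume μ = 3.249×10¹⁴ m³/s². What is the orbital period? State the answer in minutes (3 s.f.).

Semi-major axis a = (r_p + r_a)/2 = (6778.0 + 33390)/2 = 20084 km = 2.008×10⁷ m.
By Kepler's third law T = 2π√(a³/μ) = 2π × 4.993×10³ = 3.137×10⁴ s.
= 522.9 minutes.

T ≈ 523 minutes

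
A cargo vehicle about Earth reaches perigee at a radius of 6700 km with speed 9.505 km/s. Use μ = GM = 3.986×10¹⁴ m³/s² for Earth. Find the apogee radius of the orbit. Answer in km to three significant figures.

apogee radius ≈ 21100 km

r_p = 6.700×10⁶ m.
Specific energy ε = v²/2 − μ/r = -1.432×10⁷ J/kg, so a = −μ/(2ε) = 1.392×10⁷ m.
The apsides satisfy r_p + r_a = 2a, so the apogee radius is 2a − r_p = 2.114×10⁷ m = 21135 km.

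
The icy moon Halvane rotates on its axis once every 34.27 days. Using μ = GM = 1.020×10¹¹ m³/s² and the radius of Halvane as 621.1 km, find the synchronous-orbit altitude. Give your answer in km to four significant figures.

h_sync ≈ 27670 km

T = 34.27 days = 2.961×10⁶ s.
A synchronous orbit has period T, so by Kepler's third law a = (μT²/4π²)^(1/3).
μT²/4π² = 1.020×10¹¹ × (2.961×10⁶)² / 39.48 = 2.265×10²² m³.
a = 2.829×10⁷ m = 28294 km.
Altitude h = a − R = 28294 − 621.1 = 27673 km.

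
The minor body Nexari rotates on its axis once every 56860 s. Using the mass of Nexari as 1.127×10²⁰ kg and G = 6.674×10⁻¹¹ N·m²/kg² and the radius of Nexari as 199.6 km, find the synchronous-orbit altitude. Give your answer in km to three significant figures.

h_sync ≈ 651 km

μ = GM = 6.674×10⁻¹¹ × 1.127×10²⁰ = 7.522×10⁹ m³/s².
A synchronous orbit has period T, so by Kepler's third law a = (μT²/4π²)^(1/3).
μT²/4π² = 7.522×10⁹ × (5.686×10⁴)² / 39.48 = 6.160×10¹⁷ m³.
a = 8.509×10⁵ m = 850.85 km.
Altitude h = a − R = 850.85 − 199.6 = 651.25 km.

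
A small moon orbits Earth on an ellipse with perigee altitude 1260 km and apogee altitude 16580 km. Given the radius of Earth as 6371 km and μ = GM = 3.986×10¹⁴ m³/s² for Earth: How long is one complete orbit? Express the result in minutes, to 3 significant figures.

T ≈ 314 minutes

r_p = 6371 + 1260 = 7631.0 km = 7.6310×10⁶ m.
r_a = 6371 + 16580 = 22951 km = 2.2951×10⁷ m.
Semi-major axis a = (r_p + r_a)/2 = (7631.0 + 22951)/2 = 15291 km = 1.529×10⁷ m.
By Kepler's third law T = 2π√(a³/μ) = 2π × 2.995×10³ = 1.882×10⁴ s.
= 313.6 minutes.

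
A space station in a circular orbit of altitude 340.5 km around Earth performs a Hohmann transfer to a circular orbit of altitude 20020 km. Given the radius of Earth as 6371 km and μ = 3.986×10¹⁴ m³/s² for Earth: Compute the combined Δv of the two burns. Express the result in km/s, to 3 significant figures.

Δv_total ≈ 3.44 km/s

r₁ = 6371 + 340.5 = 6711.5 km = 6.7115×10⁶ m.
r₂ = 6371 + 20020 = 26391 km = 2.6391×10⁷ m.
Transfer ellipse a_t = (r₁ + r₂)/2 = 1.655×10⁷ m.
At r₁: circular v_c1 = √(μ/r₁) = 7707 m/s; transfer-perigee v_p = √[μ(2/r₁ − 1/a_t)] = 9731 m/s.
Δv₁ = v_p − v_c1 = 2025 m/s.
At r₂: circular v_c2 = √(μ/r₂) = 3886 m/s; transfer-apogee v_a = √[μ(2/r₂ − 1/a_t)] = 2475 m/s.
Δv₂ = v_c2 − v_a = 1412 m/s.
Total Δv = Δv₁ + Δv₂ = 3436 m/s = 3.436 km/s.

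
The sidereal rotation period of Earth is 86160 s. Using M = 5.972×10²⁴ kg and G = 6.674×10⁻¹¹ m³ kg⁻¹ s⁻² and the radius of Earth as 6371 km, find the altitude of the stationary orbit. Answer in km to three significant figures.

μ = GM = 6.674×10⁻¹¹ × 5.972×10²⁴ = 3.986×10¹⁴ m³/s².
A synchronous orbit has period T, so by Kepler's third law a = (μT²/4π²)^(1/3).
μT²/4π² = 3.986×10¹⁴ × (8.616×10⁴)² / 39.48 = 7.495×10²² m³.
a = 4.216×10⁷ m = 42162 km.
Altitude h = a − R = 42162 − 6371 = 35791 km.

h_sync ≈ 35800 km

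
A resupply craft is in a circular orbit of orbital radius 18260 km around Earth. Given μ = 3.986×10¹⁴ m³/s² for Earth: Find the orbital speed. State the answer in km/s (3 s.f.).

r = 18260 km = 1.826×10⁷ m.
For a circular orbit v = √(μ/r) = √(3.986×10¹⁴ / 1.826×10⁷) = √(2.183×10⁷) = 4672 m/s.
That is 4.672 km/s.

v ≈ 4.67 km/s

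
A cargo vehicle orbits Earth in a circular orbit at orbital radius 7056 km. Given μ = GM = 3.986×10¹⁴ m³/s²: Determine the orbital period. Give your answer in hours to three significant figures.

r = 7056 km = 7.056×10⁶ m.
Kepler's third law: T = 2π√(r³/μ) = 2π√((7.056×10⁶)³ / 3.986×10¹⁴).
r³/μ = 8.813×10⁵ s², so T = 2π × 9.388×10² = 5.899×10³ s.
Converting: 5.899×10³ s ÷ 3600 = 1.639 hours.

T ≈ 1.64 hours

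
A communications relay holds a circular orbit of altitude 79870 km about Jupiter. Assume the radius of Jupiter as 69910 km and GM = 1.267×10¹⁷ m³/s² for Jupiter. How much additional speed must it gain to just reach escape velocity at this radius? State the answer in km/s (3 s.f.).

Δv ≈ 12.0 km/s

r = 69910 + 79870 = 149780 km = 1.4978×10⁸ m.
Circular speed v_c = √(μ/r) = 29080 m/s.
Escape speed v_esc = √(2μ/r) = √2 × v_c = 41130 m/s.
Δv = v_esc − v_c = 12050 m/s = 12.05 km/s.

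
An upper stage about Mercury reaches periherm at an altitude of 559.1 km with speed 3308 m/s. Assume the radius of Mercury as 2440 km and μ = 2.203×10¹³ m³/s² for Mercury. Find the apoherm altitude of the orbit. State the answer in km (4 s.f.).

apoherm altitude ≈ 6316 km

r_p = 2440 + 559.1 = 2999.1 km = 2.999×10⁶ m.
Specific energy ε = v²/2 − μ/r = -1.874×10⁶ J/kg, so a = −μ/(2ε) = 5.877×10⁶ m.
The apsides satisfy r_p + r_a = 2a, so the apoherm radius is 2a − r_p = 8.756×10⁶ m = 8755.8 km.
Apoherm altitude = 8755.8 − 2440 = 6315.8 km.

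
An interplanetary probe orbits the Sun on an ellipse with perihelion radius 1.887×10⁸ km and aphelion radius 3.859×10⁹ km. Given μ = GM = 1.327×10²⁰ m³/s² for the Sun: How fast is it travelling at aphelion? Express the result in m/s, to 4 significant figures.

Semi-major axis a = (r_p + r_a)/2 = 2.0238×10⁹ km = 2.024×10¹² m.
Vis-viva: v² = μ(2/r − 1/a) = 1.327×10²⁰ × (5.183×10⁻¹³ − 4.941×10⁻¹³) = 3.206×10⁶ m²/s².
v = 1791 m/s.

v ≈ 1791 m/s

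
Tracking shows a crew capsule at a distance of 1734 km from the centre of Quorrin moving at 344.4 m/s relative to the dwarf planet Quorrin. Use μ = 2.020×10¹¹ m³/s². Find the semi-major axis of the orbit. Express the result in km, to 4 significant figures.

a ≈ 1766 km

r = 1.734×10⁶ m.
Vis-viva rearranged: 1/a = 2/r − v²/μ = 1.153×10⁻⁶ − 5.872×10⁻⁷ = 5.662×10⁻⁷ m⁻¹.
a = 1.766×10⁶ m = 1766.1 km.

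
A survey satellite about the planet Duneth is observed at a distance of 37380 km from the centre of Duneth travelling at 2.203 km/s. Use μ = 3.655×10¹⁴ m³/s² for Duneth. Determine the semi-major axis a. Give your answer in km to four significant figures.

r = 3.738×10⁷ m.
Vis-viva rearranged: 1/a = 2/r − v²/μ = 5.350×10⁻⁸ − 1.328×10⁻⁸ = 4.023×10⁻⁸ m⁻¹.
a = 2.486×10⁷ m = 24859 km.

a ≈ 24860 km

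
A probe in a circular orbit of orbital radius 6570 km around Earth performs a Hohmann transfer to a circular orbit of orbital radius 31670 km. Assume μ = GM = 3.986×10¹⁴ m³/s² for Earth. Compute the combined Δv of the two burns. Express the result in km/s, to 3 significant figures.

r₁ = 6570 km = 6.570×10⁶ m.
r₂ = 31670 km = 3.167×10⁷ m.
Transfer ellipse a_t = (r₁ + r₂)/2 = 1.912×10⁷ m.
At r₁: circular v_c1 = √(μ/r₁) = 7789 m/s; transfer-perigee v_p = √[μ(2/r₁ − 1/a_t)] = 10020 m/s.
Δv₁ = v_p − v_c1 = 2236 m/s.
At r₂: circular v_c2 = √(μ/r₂) = 3548 m/s; transfer-apogee v_a = √[μ(2/r₂ − 1/a_t)] = 2080 m/s.
Δv₂ = v_c2 − v_a = 1468 m/s.
Total Δv = Δv₁ + Δv₂ = 3704 m/s = 3.704 km/s.

Δv_total ≈ 3.70 km/s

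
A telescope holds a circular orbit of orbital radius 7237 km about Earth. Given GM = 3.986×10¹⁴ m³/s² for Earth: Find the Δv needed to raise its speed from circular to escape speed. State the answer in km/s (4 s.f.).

Δv ≈ 3.074 km/s

r = 7237 km = 7.237×10⁶ m.
Circular speed v_c = √(μ/r) = 7421 m/s.
Escape speed v_esc = √(2μ/r) = √2 × v_c = 10500 m/s.
Δv = v_esc − v_c = 3074 m/s = 3.074 km/s.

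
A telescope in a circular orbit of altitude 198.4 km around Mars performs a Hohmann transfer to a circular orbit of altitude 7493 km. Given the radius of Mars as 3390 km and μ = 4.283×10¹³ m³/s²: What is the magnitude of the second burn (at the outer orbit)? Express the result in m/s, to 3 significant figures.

r₁ = 3390 + 198.4 = 3588.4 km = 3.5884×10⁶ m.
r₂ = 3390 + 7493 = 10883 km = 1.0883×10⁷ m.
Transfer ellipse a_t = (r₁ + r₂)/2 = 7.236×10⁶ m.
At r₁: circular v_c1 = √(μ/r₁) = 3455 m/s; transfer-periapsis v_p = √[μ(2/r₁ − 1/a_t)] = 4237 m/s.
At r₂: circular v_c2 = √(μ/r₂) = 1984 m/s; transfer-apoapsis v_a = √[μ(2/r₂ − 1/a_t)] = 1397 m/s.
Δv₂ = v_c2 − v_a = 586.8 m/s.

Δv ≈ 587 m/s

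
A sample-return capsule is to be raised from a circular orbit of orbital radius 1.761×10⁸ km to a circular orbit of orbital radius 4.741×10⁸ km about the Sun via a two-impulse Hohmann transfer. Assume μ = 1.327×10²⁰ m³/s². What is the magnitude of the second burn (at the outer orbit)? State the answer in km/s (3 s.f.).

r₁ = 1.761×10⁸ km = 1.761×10¹¹ m.
r₂ = 4.741×10⁸ km = 4.741×10¹¹ m.
Transfer ellipse a_t = (r₁ + r₂)/2 = 3.251×10¹¹ m.
At r₁: circular v_c1 = √(μ/r₁) = 27450 m/s; transfer-perihelion v_p = √[μ(2/r₁ − 1/a_t)] = 33150 m/s.
At r₂: circular v_c2 = √(μ/r₂) = 16730 m/s; transfer-aphelion v_a = √[μ(2/r₂ − 1/a_t)] = 12310 m/s.
Δv₂ = v_c2 − v_a = 4417 m/s.
= 4.417 km/s.

Δv ≈ 4.42 km/s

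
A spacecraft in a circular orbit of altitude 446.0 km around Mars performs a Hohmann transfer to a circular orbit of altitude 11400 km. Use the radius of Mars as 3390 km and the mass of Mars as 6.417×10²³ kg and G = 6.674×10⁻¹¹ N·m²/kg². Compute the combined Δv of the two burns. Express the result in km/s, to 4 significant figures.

Δv_total ≈ 1.479 km/s

μ = GM = 6.674×10⁻¹¹ × 6.417×10²³ = 4.283×10¹³ m³/s².
r₁ = 3390 + 446.0 = 3836.0 km = 3.8360×10⁶ m.
r₂ = 3390 + 11400 = 14790 km = 1.4790×10⁷ m.
Transfer ellipse a_t = (r₁ + r₂)/2 = 9.313×10⁶ m.
At r₁: circular v_c1 = √(μ/r₁) = 3341 m/s; transfer-periapsis v_p = √[μ(2/r₁ − 1/a_t)] = 4211 m/s.
Δv₁ = v_p − v_c1 = 869.4 m/s.
At r₂: circular v_c2 = √(μ/r₂) = 1702 m/s; transfer-apoapsis v_a = √[μ(2/r₂ − 1/a_t)] = 1092 m/s.
Δv₂ = v_c2 − v_a = 609.6 m/s.
Total Δv = Δv₁ + Δv₂ = 1479 m/s = 1.479 km/s.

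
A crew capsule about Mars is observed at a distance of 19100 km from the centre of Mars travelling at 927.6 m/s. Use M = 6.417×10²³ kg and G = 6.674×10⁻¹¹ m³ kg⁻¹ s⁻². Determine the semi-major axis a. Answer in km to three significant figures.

μ = GM = 6.674×10⁻¹¹ × 6.417×10²³ = 4.283×10¹³ m³/s².
r = 1.910×10⁷ m.
Specific orbital energy ε = v²/2 − μ/r = (927.6)²/2 − 4.283×10¹³/1.910×10⁷ = -1.812×10⁶ J/kg.
Since ε = −μ/(2a), a = −μ/(2ε) = 1.182×10⁷ m = 11817 km.

a ≈ 11800 km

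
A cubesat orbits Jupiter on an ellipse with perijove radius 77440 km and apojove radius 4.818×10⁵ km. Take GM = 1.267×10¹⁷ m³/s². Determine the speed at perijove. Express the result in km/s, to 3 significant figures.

Semi-major axis a = (r_p + r_a)/2 = 2.7962×10⁵ km = 2.796×10⁸ m.
Vis-viva: v² = μ(2/r − 1/a) = 1.267×10¹⁷ × (2.583×10⁻⁸ − 3.576×10⁻⁹) = 2.819×10⁹ m²/s².
v = 53100 m/s = 53.10 km/s.

v ≈ 53.1 km/s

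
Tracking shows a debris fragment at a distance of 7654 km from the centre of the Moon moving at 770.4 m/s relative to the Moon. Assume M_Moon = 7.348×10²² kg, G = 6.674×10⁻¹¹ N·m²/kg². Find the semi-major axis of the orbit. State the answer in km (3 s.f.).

a ≈ 7130 km

μ = GM = 6.674×10⁻¹¹ × 7.348×10²² = 4.904×10¹² m³/s².
r = 7.654×10⁶ m.
Vis-viva rearranged: 1/a = 2/r − v²/μ = 2.613×10⁻⁷ − 1.210×10⁻⁷ = 1.403×10⁻⁷ m⁻¹.
a = 7.129×10⁶ m = 7128.8 km.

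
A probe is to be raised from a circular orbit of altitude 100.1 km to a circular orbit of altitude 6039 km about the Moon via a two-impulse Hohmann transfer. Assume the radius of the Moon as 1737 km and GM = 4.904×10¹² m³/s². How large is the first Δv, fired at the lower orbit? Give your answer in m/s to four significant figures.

r₁ = 1737 + 100.1 = 1837.1 km = 1.8371×10⁶ m.
r₂ = 1737 + 6039 = 7776.0 km = 7.7760×10⁶ m.
Transfer ellipse a_t = (r₁ + r₂)/2 = 4.807×10⁶ m.
At r₁: circular v_c1 = √(μ/r₁) = 1634 m/s; transfer-perilune v_p = √[μ(2/r₁ − 1/a_t)] = 2078 m/s.
Δv₁ = v_p − v_c1 = 444.3 m/s.

Δv ≈ 444.3 m/s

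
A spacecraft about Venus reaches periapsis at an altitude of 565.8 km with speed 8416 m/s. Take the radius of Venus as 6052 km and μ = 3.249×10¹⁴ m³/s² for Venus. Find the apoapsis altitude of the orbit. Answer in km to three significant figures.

r_p = 6052 + 565.8 = 6617.8 km = 6.618×10⁶ m.
Specific energy ε = v²/2 − μ/r = -1.368×10⁷ J/kg, so a = −μ/(2ε) = 1.187×10⁷ m.
The apsides satisfy r_p + r_a = 2a, so the apoapsis radius is 2a − r_p = 1.713×10⁷ m = 17132 km.
Apoapsis altitude = 17132 − 6052 = 11080 km.

apoapsis altitude ≈ 11100 km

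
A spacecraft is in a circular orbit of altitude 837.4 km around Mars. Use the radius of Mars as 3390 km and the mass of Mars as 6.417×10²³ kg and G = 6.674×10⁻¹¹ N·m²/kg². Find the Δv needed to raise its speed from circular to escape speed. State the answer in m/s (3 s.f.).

Δv ≈ 1320 m/s

μ = GM = 6.674×10⁻¹¹ × 6.417×10²³ = 4.283×10¹³ m³/s².
r = 3390 + 837.4 = 4227.4 km = 4.2274×10⁶ m.
Circular speed v_c = √(μ/r) = 3183 m/s.
Escape speed v_esc = √(2μ/r) = √2 × v_c = 4501 m/s.
Δv = v_esc − v_c = 1318 m/s.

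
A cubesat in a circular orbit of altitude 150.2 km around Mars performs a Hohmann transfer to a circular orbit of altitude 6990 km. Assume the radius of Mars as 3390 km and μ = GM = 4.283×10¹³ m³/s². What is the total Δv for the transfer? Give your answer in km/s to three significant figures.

Δv_total ≈ 1.35 km/s

r₁ = 3390 + 150.2 = 3540.2 km = 3.5402×10⁶ m.
r₂ = 3390 + 6990 = 10380 km = 1.0380×10⁷ m.
Transfer ellipse a_t = (r₁ + r₂)/2 = 6.960×10⁶ m.
At r₁: circular v_c1 = √(μ/r₁) = 3478 m/s; transfer-periapsis v_p = √[μ(2/r₁ − 1/a_t)] = 4248 m/s.
Δv₁ = v_p − v_c1 = 769.4 m/s.
At r₂: circular v_c2 = √(μ/r₂) = 2031 m/s; transfer-apoapsis v_a = √[μ(2/r₂ − 1/a_t)] = 1449 m/s.
Δv₂ = v_c2 − v_a = 582.6 m/s.
Total Δv = Δv₁ + Δv₂ = 1352 m/s = 1.352 km/s.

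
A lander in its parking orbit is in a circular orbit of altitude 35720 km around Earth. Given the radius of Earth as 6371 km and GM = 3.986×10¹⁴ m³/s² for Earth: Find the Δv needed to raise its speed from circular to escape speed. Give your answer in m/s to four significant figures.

r = 6371 + 35720 = 42091 km = 4.2091×10⁷ m.
Circular speed v_c = √(μ/r) = 3077 m/s.
Escape speed v_esc = √(2μ/r) = √2 × v_c = 4352 m/s.
Δv = v_esc − v_c = 1275 m/s.

Δv ≈ 1275 m/s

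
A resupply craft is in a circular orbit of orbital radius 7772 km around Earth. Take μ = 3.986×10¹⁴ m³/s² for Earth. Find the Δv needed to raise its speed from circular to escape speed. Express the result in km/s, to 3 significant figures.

r = 7772 km = 7.772×10⁶ m.
Circular speed v_c = √(μ/r) = 7161 m/s.
Escape speed v_esc = √(2μ/r) = √2 × v_c = 10130 m/s.
Δv = v_esc − v_c = 2966 m/s = 2.966 km/s.

Δv ≈ 2.97 km/s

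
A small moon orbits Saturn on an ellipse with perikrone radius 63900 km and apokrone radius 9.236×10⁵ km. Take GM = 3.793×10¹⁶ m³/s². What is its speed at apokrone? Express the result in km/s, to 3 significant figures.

Semi-major axis a = (r_p + r_a)/2 = 4.9375×10⁵ km = 4.938×10⁸ m.
Vis-viva: v² = μ(2/r − 1/a) = 3.793×10¹⁶ × (2.165×10⁻⁹ − 2.025×10⁻⁹) = 5.315×10⁶ m²/s².
v = 2305 m/s = 2.305 km/s.

v ≈ 2.31 km/s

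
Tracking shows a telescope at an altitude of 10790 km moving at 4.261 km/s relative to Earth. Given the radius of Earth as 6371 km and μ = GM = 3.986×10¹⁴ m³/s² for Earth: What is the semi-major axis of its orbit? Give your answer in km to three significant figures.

r = 6371 + 10790 = 17161 km = 1.716×10⁷ m.
Specific orbital energy ε = v²/2 − μ/r = (4261)²/2 − 3.986×10¹⁴/1.716×10⁷ = -1.415×10⁷ J/kg.
Since ε = −μ/(2a), a = −μ/(2ε) = 1.409×10⁷ m = 14086 km.

a ≈ 14100 km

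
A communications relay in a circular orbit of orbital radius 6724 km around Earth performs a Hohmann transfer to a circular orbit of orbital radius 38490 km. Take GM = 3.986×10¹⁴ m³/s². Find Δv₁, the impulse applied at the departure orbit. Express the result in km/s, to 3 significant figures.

r₁ = 6724 km = 6.724×10⁶ m.
r₂ = 38490 km = 3.849×10⁷ m.
Transfer ellipse a_t = (r₁ + r₂)/2 = 2.261×10⁷ m.
At r₁: circular v_c1 = √(μ/r₁) = 7699 m/s; transfer-perigee v_p = √[μ(2/r₁ − 1/a_t)] = 10050 m/s.
Δv₁ = v_p − v_c1 = 2347 m/s.
= 2.347 km/s.

Δv ≈ 2.35 km/s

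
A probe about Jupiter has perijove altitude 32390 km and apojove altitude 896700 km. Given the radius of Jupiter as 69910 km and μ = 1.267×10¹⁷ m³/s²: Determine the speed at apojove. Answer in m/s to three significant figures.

r_p = 69910 + 32390 = 102300 km = 1.0230×10⁸ m.
r_a = 69910 + 896700 = 966610 km = 9.6661×10⁸ m.
Semi-major axis a = (r_p + r_a)/2 = 5.3446×10⁵ km = 5.345×10⁸ m.
Vis-viva: v² = μ(2/r − 1/a) = 1.267×10¹⁷ × (2.069×10⁻⁹ − 1.871×10⁻⁹) = 2.509×10⁷ m²/s².
v = 5009 m/s.

v ≈ 5010 m/s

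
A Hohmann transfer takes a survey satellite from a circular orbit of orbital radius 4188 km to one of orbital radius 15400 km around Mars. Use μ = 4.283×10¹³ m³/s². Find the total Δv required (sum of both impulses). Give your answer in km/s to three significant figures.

r₁ = 4188 km = 4.188×10⁶ m.
r₂ = 15400 km = 1.540×10⁷ m.
Transfer ellipse a_t = (r₁ + r₂)/2 = 9.794×10⁶ m.
At r₁: circular v_c1 = √(μ/r₁) = 3198 m/s; transfer-periapsis v_p = √[μ(2/r₁ − 1/a_t)] = 4010 m/s.
Δv₁ = v_p − v_c1 = 812.1 m/s.
At r₂: circular v_c2 = √(μ/r₂) = 1668 m/s; transfer-apoapsis v_a = √[μ(2/r₂ − 1/a_t)] = 1091 m/s.
Δv₂ = v_c2 − v_a = 577.2 m/s.
Total Δv = Δv₁ + Δv₂ = 1389 m/s = 1.389 km/s.

Δv_total ≈ 1.39 km/s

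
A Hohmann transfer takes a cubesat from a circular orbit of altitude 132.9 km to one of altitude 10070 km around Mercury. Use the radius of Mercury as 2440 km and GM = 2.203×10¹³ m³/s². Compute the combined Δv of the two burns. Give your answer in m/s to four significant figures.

r₁ = 2440 + 132.9 = 2572.9 km = 2.5729×10⁶ m.
r₂ = 2440 + 10070 = 12510 km = 1.2510×10⁷ m.
Transfer ellipse a_t = (r₁ + r₂)/2 = 7.541×10⁶ m.
At r₁: circular v_c1 = √(μ/r₁) = 2926 m/s; transfer-periherm v_p = √[μ(2/r₁ − 1/a_t)] = 3769 m/s.
Δv₁ = v_p − v_c1 = 842.6 m/s.
At r₂: circular v_c2 = √(μ/r₂) = 1327 m/s; transfer-apoherm v_a = √[μ(2/r₂ − 1/a_t)] = 775.1 m/s.
Δv₂ = v_c2 − v_a = 551.9 m/s.
Total Δv = Δv₁ + Δv₂ = 1395 m/s.

Δv_total ≈ 1395 m/s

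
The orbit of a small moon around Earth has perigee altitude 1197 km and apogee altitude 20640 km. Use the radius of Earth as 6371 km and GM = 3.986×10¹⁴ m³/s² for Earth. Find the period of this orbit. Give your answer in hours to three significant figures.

r_p = 6371 + 1197 = 7568.0 km = 7.5680×10⁶ m.
r_a = 6371 + 20640 = 27011 km = 2.7011×10⁷ m.
Semi-major axis a = (r_p + r_a)/2 = (7568.0 + 27011)/2 = 17290 km = 1.729×10⁷ m.
By Kepler's third law T = 2π√(a³/μ) = 2π × 3.601×10³ = 2.262×10⁴ s.
= 6.285 hours.

T ≈ 6.28 hours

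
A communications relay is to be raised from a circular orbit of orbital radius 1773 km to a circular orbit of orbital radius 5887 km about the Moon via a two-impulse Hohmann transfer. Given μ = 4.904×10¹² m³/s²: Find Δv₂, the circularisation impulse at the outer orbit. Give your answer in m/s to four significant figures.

Δv ≈ 291.7 m/s

r₁ = 1773 km = 1.773×10⁶ m.
r₂ = 5887 km = 5.887×10⁶ m.
Transfer ellipse a_t = (r₁ + r₂)/2 = 3.830×10⁶ m.
At r₁: circular v_c1 = √(μ/r₁) = 1663 m/s; transfer-perilune v_p = √[μ(2/r₁ − 1/a_t)] = 2062 m/s.
At r₂: circular v_c2 = √(μ/r₂) = 912.7 m/s; transfer-apolune v_a = √[μ(2/r₂ − 1/a_t)] = 621.0 m/s.
Δv₂ = v_c2 − v_a = 291.7 m/s.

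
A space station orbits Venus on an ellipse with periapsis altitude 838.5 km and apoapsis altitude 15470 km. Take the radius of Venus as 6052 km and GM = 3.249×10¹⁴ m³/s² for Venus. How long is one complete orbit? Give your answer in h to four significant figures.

r_p = 6052 + 838.5 = 6890.5 km = 6.8905×10⁶ m.
r_a = 6052 + 15470 = 21522 km = 2.1522×10⁷ m.
Semi-major axis a = (r_p + r_a)/2 = (6890.5 + 21522)/2 = 14206 km = 1.421×10⁷ m.
By Kepler's third law T = 2π√(a³/μ) = 2π × 2.971×10³ = 1.866×10⁴ s.
= 5.185 h.

T ≈ 5.185 h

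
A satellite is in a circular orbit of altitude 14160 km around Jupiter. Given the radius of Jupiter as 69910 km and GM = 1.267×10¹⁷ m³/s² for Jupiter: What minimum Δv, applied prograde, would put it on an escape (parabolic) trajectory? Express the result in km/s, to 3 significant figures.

r = 69910 + 14160 = 84070 km = 8.4070×10⁷ m.
Circular speed v_c = √(μ/r) = 38820 m/s.
Escape speed v_esc = √(2μ/r) = √2 × v_c = 54900 m/s.
Δv = v_esc − v_c = 16080 m/s = 16.08 km/s.

Δv ≈ 16.1 km/s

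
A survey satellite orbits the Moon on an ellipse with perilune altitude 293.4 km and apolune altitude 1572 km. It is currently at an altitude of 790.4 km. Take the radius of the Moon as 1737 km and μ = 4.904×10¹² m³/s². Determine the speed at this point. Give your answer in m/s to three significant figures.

v ≈ 1430 m/s

r_p = 1737 + 293.4 = 2030.4 km = 2.0304×10⁶ m.
r_a = 1737 + 1572 = 3309.0 km = 3.3090×10⁶ m.
r = 1737 + 790.4 = 2527.4 km = 2.527×10⁶ m.
Semi-major axis a = (r_p + r_a)/2 = 2669.7 km = 2.670×10⁶ m.
Vis-viva: v² = μ(2/r − 1/a) = 4.904×10¹² × (7.913×10⁻⁷ − 3.746×10⁻⁷) = 2.044×10⁶ m²/s².
v = 1430 m/s.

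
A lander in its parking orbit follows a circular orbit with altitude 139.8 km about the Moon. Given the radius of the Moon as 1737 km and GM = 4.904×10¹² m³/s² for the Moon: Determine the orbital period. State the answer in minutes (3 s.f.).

r = 1737 + 139.8 = 1876.8 km = 1.8768×10⁶ m.
Kepler's third law: T = 2π√(r³/μ) = 2π√((1.877×10⁶)³ / 4.904×10¹²).
r³/μ = 1.348×10⁶ s², so T = 2π × 1.161×10³ = 7.295×10³ s.
Converting: 7.295×10³ s ÷ 60.00 = 121.6 minutes.

T ≈ 122 minutes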